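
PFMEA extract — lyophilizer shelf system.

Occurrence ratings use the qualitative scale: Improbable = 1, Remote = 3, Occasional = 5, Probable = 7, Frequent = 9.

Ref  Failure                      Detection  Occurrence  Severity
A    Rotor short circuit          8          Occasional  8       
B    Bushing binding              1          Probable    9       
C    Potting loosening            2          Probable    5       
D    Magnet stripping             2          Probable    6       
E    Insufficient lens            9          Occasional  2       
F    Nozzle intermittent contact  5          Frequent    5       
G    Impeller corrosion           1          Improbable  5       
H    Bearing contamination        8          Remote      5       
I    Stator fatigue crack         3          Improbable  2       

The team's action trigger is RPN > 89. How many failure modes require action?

4

RPN = Severity × Occurrence × Detection:
  A: 8 × 5 × 8 = 320
  B: 9 × 7 × 1 = 63
  C: 5 × 7 × 2 = 70
  D: 6 × 7 × 2 = 84
  E: 2 × 5 × 9 = 90
  F: 5 × 9 × 5 = 225
  G: 5 × 1 × 1 = 5
  H: 5 × 3 × 8 = 120
  I: 2 × 1 × 3 = 6
Modes with RPN > 89: A (320), E (90), F (225), H (120) → 4.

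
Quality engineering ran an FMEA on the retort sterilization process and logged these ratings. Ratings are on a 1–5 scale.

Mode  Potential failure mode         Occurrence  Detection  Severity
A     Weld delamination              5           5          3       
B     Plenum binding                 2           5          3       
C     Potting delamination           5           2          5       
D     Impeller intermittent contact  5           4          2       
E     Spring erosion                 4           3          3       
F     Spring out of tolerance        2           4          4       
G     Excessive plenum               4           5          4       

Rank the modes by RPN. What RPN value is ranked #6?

RPN = Severity × Occurrence × Detection:
  A: 3 × 5 × 5 = 75
  B: 3 × 2 × 5 = 30
  C: 5 × 5 × 2 = 50
  D: 2 × 5 × 4 = 40
  E: 3 × 4 × 3 = 36
  F: 4 × 2 × 4 = 32
  G: 4 × 4 × 5 = 80
Sorted descending: 80, 75, 50, 40, 36, 32, 30.
The sixth-highest RPN is 32 (F).

32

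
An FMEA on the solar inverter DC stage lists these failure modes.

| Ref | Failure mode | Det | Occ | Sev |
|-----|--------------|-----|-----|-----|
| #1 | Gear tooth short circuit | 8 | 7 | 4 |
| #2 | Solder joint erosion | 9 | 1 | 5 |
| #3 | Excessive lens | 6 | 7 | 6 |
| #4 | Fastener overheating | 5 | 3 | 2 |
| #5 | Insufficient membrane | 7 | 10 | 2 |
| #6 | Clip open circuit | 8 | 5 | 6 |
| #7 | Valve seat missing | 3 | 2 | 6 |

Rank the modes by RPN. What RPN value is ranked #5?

45

RPN = Severity × Occurrence × Detection:
  #1: 4 × 7 × 8 = 224
  #2: 5 × 1 × 9 = 45
  #3: 6 × 7 × 6 = 252
  #4: 2 × 3 × 5 = 30
  #5: 2 × 10 × 7 = 140
  #6: 6 × 5 × 8 = 240
  #7: 6 × 2 × 3 = 36
Sorted descending: 252, 240, 224, 140, 45, 36, 30.
The fifth-highest RPN is 45 (#2).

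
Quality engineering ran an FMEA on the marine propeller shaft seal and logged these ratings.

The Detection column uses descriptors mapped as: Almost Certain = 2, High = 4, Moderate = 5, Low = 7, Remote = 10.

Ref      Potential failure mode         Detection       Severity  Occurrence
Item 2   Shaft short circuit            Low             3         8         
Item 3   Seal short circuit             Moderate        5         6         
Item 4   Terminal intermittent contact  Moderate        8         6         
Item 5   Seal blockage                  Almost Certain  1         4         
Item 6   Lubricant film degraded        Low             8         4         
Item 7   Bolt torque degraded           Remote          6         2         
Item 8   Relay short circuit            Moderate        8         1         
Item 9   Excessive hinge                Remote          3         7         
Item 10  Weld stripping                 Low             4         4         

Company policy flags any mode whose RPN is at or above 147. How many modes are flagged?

RPN = Severity × Occurrence × Detection:
  Item 2: 3 × 8 × 7 = 168
  Item 3: 5 × 6 × 5 = 150
  Item 4: 8 × 6 × 5 = 240
  Item 5: 1 × 4 × 2 = 8
  Item 6: 8 × 4 × 7 = 224
  Item 7: 6 × 2 × 10 = 120
  Item 8: 8 × 1 × 5 = 40
  Item 9: 3 × 7 × 10 = 210
  Item 10: 4 × 4 × 7 = 112
Modes with RPN ≥ 147: Item 2 (168), Item 3 (150), Item 4 (240), Item 6 (224), Item 9 (210) → 5.

5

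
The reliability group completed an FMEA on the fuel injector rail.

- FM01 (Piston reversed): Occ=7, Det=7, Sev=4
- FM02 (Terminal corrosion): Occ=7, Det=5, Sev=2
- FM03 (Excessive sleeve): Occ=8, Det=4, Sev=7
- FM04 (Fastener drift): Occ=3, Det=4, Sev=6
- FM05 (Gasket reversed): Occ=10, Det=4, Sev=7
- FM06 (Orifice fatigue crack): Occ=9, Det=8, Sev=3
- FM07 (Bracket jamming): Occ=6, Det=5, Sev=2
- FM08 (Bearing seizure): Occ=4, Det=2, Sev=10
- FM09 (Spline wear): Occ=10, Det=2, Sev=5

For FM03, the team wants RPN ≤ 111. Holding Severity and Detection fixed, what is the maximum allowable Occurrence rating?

3

FM03: S=7, O=8, D=4 → current RPN = 224.
Fixed product = 28. Need 28 × O ≤ 111, so O ≤ 111/28 = 3.96.
Maximum integer Occurrence rating = 3 (gives RPN 84; O=4 would give 112 > 111).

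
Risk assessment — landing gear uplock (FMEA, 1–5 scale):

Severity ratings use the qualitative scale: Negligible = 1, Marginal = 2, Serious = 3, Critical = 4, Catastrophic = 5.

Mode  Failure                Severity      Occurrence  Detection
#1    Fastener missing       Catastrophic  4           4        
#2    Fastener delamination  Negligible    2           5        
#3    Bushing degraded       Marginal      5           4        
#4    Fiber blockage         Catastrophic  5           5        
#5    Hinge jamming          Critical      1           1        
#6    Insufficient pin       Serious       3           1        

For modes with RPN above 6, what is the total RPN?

264

RPN = Severity × Occurrence × Detection:
  #1: 5 × 4 × 4 = 80
  #2: 1 × 2 × 5 = 10
  #3: 2 × 5 × 4 = 40
  #4: 5 × 5 × 5 = 125
  #5: 4 × 1 × 1 = 4
  #6: 3 × 3 × 1 = 9
RPN > 6: #1 (80), #2 (10), #3 (40), #4 (125), #6 (9).
Sum: 80 + 10 + 40 + 125 + 9 = 264.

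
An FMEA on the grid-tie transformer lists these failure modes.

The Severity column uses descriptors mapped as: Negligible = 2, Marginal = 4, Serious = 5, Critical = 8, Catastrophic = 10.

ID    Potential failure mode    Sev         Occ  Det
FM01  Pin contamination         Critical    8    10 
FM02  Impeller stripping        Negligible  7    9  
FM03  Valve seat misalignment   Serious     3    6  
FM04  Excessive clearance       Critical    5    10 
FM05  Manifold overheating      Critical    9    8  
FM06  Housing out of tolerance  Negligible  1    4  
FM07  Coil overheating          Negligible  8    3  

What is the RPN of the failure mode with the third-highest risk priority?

RPN = Severity × Occurrence × Detection:
  FM01: 8 × 8 × 10 = 640
  FM02: 2 × 7 × 9 = 126
  FM03: 5 × 3 × 6 = 90
  FM04: 8 × 5 × 10 = 400
  FM05: 8 × 9 × 8 = 576
  FM06: 2 × 1 × 4 = 8
  FM07: 2 × 8 × 3 = 48
Sorted descending: 640, 576, 400, 126, 90, 48, 8.
The third-highest RPN is 400 (FM04).

400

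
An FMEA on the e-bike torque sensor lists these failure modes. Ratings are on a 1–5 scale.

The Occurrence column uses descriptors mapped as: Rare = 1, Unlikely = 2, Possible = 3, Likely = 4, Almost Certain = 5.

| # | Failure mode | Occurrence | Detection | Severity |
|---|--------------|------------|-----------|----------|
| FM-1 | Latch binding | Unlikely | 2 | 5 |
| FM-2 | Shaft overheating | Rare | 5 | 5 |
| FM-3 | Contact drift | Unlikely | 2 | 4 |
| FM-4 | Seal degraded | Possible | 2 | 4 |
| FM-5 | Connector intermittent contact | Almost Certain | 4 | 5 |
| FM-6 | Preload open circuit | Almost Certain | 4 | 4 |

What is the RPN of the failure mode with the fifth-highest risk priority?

RPN = Severity × Occurrence × Detection:
  FM-1: 5 × 2 × 2 = 20
  FM-2: 5 × 1 × 5 = 25
  FM-3: 4 × 2 × 2 = 16
  FM-4: 4 × 3 × 2 = 24
  FM-5: 5 × 5 × 4 = 100
  FM-6: 4 × 5 × 4 = 80
Sorted descending: 100, 80, 25, 24, 20, 16.
The fifth-highest RPN is 20 (FM-1).

20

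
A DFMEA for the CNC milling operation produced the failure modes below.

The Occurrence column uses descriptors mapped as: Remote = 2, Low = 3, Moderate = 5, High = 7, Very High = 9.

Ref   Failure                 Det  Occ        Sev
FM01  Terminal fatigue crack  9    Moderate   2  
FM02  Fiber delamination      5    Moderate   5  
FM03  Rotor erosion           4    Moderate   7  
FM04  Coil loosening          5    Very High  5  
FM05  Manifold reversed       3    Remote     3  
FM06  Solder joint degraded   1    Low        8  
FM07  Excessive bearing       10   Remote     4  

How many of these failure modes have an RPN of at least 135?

2

RPN = Severity × Occurrence × Detection:
  FM01: 2 × 5 × 9 = 90
  FM02: 5 × 5 × 5 = 125
  FM03: 7 × 5 × 4 = 140
  FM04: 5 × 9 × 5 = 225
  FM05: 3 × 2 × 3 = 18
  FM06: 8 × 3 × 1 = 24
  FM07: 4 × 2 × 10 = 80
Modes with RPN ≥ 135: FM03 (140), FM04 (225) → 2.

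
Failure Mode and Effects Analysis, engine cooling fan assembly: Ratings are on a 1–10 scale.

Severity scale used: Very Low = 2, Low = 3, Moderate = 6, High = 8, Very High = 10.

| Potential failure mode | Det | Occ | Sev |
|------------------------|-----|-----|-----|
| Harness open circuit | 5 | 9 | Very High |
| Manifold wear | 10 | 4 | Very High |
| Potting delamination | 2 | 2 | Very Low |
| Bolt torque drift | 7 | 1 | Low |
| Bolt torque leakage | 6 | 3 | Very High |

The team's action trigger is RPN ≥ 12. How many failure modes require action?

4

RPN = Severity × Occurrence × Detection:
  Harness open circuit: 10 × 9 × 5 = 450
  Manifold wear: 10 × 4 × 10 = 400
  Potting delamination: 2 × 2 × 2 = 8
  Bolt torque drift: 3 × 1 × 7 = 21
  Bolt torque leakage: 10 × 3 × 6 = 180
Modes with RPN ≥ 12: Harness open circuit (450), Manifold wear (400), Bolt torque drift (21), Bolt torque leakage (180) → 4.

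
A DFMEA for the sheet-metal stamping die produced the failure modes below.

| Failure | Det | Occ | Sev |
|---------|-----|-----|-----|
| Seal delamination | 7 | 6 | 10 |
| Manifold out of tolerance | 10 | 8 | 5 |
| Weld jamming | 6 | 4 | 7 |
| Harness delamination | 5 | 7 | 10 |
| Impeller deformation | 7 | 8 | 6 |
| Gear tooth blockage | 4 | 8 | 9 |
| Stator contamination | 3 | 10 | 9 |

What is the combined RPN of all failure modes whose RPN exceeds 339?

1170

RPN = Severity × Occurrence × Detection:
  Seal delamination: 10 × 6 × 7 = 420
  Manifold out of tolerance: 5 × 8 × 10 = 400
  Weld jamming: 7 × 4 × 6 = 168
  Harness delamination: 10 × 7 × 5 = 350
  Impeller deformation: 6 × 8 × 7 = 336
  Gear tooth blockage: 9 × 8 × 4 = 288
  Stator contamination: 9 × 10 × 3 = 270
RPN > 339: Seal delamination (420), Manifold out of tolerance (400), Harness delamination (350).
Sum: 420 + 400 + 350 = 1170.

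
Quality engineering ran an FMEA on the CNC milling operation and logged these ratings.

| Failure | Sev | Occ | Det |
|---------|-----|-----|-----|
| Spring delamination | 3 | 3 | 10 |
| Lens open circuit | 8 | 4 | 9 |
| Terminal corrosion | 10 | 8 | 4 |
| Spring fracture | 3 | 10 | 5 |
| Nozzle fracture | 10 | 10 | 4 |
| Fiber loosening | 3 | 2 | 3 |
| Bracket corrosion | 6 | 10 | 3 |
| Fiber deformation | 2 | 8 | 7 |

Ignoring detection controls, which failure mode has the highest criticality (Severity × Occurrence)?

Nozzle fracture

Criticality = Severity × Occurrence:
  Spring delamination: 3 × 3 = 9
  Lens open circuit: 8 × 4 = 32
  Terminal corrosion: 10 × 8 = 80
  Spring fracture: 3 × 10 = 30
  Nozzle fracture: 10 × 10 = 100
  Fiber loosening: 3 × 2 = 6
  Bracket corrosion: 6 × 10 = 60
  Fiber deformation: 2 × 8 = 16
Highest criticality is 100 → Nozzle fracture.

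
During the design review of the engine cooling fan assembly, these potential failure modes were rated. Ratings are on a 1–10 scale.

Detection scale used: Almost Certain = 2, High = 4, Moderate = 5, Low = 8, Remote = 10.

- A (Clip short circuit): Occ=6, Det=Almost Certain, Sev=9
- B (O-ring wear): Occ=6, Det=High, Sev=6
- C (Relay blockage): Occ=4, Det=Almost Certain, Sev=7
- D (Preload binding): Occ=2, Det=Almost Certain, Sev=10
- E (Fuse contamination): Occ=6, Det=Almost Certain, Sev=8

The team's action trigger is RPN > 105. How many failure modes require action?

2

RPN = Severity × Occurrence × Detection:
  A: 9 × 6 × 2 = 108
  B: 6 × 6 × 4 = 144
  C: 7 × 4 × 2 = 56
  D: 10 × 2 × 2 = 40
  E: 8 × 6 × 2 = 96
Modes with RPN > 105: A (108), B (144) → 2.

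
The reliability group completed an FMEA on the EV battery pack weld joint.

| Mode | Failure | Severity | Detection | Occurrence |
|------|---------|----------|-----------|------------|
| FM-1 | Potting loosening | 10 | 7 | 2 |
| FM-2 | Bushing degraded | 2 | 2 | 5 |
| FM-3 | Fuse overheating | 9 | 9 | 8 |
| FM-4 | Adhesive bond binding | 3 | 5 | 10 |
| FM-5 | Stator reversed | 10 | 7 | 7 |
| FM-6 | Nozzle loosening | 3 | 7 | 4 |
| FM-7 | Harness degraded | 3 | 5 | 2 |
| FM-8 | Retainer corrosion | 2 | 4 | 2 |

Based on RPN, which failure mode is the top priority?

RPN = Severity × Occurrence × Detection:
  FM-1: 10 × 2 × 7 = 140
  FM-2: 2 × 5 × 2 = 20
  FM-3: 9 × 8 × 9 = 648
  FM-4: 3 × 10 × 5 = 150
  FM-5: 10 × 7 × 7 = 490
  FM-6: 3 × 4 × 7 = 84
  FM-7: 3 × 2 × 5 = 30
  FM-8: 2 × 2 × 4 = 16
Highest RPN is 648 → FM-3.

FM-3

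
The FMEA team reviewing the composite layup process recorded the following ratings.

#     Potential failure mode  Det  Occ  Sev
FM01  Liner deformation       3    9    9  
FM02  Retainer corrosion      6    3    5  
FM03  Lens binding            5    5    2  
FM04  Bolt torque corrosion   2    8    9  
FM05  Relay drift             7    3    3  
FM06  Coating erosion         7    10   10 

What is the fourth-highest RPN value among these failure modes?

RPN = Severity × Occurrence × Detection:
  FM01: 9 × 9 × 3 = 243
  FM02: 5 × 3 × 6 = 90
  FM03: 2 × 5 × 5 = 50
  FM04: 9 × 8 × 2 = 144
  FM05: 3 × 3 × 7 = 63
  FM06: 10 × 10 × 7 = 700
Sorted descending: 700, 243, 144, 90, 63, 50.
The fourth-highest RPN is 90 (FM02).

90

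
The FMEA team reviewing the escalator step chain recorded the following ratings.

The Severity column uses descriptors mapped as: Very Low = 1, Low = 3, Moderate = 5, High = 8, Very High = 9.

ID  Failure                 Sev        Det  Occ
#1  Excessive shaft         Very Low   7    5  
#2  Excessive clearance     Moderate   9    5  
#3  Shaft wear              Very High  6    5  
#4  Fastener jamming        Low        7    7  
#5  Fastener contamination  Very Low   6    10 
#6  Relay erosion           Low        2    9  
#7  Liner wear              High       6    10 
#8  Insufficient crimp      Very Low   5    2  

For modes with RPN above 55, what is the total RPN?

1182

RPN = Severity × Occurrence × Detection:
  #1: 1 × 5 × 7 = 35
  #2: 5 × 5 × 9 = 225
  #3: 9 × 5 × 6 = 270
  #4: 3 × 7 × 7 = 147
  #5: 1 × 10 × 6 = 60
  #6: 3 × 9 × 2 = 54
  #7: 8 × 10 × 6 = 480
  #8: 1 × 2 × 5 = 10
RPN > 55: #2 (225), #3 (270), #4 (147), #5 (60), #7 (480).
Sum: 225 + 270 + 147 + 60 + 480 = 1182.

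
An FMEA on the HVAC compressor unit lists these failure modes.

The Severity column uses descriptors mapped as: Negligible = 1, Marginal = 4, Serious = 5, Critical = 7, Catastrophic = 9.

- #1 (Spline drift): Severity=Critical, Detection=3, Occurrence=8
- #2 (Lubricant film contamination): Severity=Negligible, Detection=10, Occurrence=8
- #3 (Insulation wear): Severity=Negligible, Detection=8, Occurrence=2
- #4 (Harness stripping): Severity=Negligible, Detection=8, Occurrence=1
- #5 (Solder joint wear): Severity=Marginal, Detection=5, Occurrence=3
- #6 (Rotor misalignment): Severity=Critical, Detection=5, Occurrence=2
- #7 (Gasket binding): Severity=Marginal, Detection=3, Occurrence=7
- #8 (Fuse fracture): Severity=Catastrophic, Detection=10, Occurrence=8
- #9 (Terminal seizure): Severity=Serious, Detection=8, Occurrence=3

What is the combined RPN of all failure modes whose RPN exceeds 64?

1242

RPN = Severity × Occurrence × Detection:
  #1: 7 × 8 × 3 = 168
  #2: 1 × 8 × 10 = 80
  #3: 1 × 2 × 8 = 16
  #4: 1 × 1 × 8 = 8
  #5: 4 × 3 × 5 = 60
  #6: 7 × 2 × 5 = 70
  #7: 4 × 7 × 3 = 84
  #8: 9 × 8 × 10 = 720
  #9: 5 × 3 × 8 = 120
RPN > 64: #1 (168), #2 (80), #6 (70), #7 (84), #8 (720), #9 (120).
Sum: 168 + 80 + 70 + 84 + 720 + 120 = 1242.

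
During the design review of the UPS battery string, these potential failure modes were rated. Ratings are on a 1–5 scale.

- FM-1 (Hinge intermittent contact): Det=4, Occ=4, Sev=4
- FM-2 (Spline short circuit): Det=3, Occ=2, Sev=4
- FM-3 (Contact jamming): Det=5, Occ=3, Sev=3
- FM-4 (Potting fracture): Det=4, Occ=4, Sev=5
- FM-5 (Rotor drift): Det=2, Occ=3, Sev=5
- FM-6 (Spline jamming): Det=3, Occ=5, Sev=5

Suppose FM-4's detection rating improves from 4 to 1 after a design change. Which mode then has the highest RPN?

FM-6

RPN = Severity × Occurrence × Detection:
  FM-1: 4 × 4 × 4 = 64
  FM-2: 4 × 2 × 3 = 24
  FM-3: 3 × 3 × 5 = 45
  FM-4: 5 × 4 × 4 = 80
  FM-5: 5 × 3 × 2 = 30
  FM-6: 5 × 5 × 3 = 75
After action: FM-4 → 5 × 4 × 1 = 20.
Revised RPNs: FM-6=75, FM-1=64, FM-3=45, FM-5=30, FM-2=24, FM-4=20.
Highest is now FM-6 (75).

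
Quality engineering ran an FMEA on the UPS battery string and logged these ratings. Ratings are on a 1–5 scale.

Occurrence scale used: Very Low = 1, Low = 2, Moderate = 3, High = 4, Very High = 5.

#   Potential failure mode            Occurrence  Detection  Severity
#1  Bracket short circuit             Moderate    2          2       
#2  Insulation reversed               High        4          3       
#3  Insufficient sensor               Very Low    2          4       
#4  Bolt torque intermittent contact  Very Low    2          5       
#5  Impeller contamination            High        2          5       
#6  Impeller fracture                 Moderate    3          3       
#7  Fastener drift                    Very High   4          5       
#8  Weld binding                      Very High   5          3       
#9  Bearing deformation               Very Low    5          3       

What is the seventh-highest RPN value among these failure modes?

RPN = Severity × Occurrence × Detection:
  #1: 2 × 3 × 2 = 12
  #2: 3 × 4 × 4 = 48
  #3: 4 × 1 × 2 = 8
  #4: 5 × 1 × 2 = 10
  #5: 5 × 4 × 2 = 40
  #6: 3 × 3 × 3 = 27
  #7: 5 × 5 × 4 = 100
  #8: 3 × 5 × 5 = 75
  #9: 3 × 1 × 5 = 15
Sorted descending: 100, 75, 48, 40, 27, 15, 12, 10, 8.
The seventh-highest RPN is 12 (#1).

12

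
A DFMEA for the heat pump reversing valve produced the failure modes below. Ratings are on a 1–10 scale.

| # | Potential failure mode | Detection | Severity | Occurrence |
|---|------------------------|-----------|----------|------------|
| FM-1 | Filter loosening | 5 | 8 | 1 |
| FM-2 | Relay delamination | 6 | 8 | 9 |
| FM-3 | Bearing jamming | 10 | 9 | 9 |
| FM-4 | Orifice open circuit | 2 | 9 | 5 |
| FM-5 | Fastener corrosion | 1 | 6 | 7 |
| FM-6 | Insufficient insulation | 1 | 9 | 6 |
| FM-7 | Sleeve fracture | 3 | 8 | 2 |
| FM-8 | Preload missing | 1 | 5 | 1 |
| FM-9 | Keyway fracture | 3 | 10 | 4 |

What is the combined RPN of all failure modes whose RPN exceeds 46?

RPN = Severity × Occurrence × Detection:
  FM-1: 8 × 1 × 5 = 40
  FM-2: 8 × 9 × 6 = 432
  FM-3: 9 × 9 × 10 = 810
  FM-4: 9 × 5 × 2 = 90
  FM-5: 6 × 7 × 1 = 42
  FM-6: 9 × 6 × 1 = 54
  FM-7: 8 × 2 × 3 = 48
  FM-8: 5 × 1 × 1 = 5
  FM-9: 10 × 4 × 3 = 120
RPN > 46: FM-2 (432), FM-3 (810), FM-4 (90), FM-6 (54), FM-7 (48), FM-9 (120).
Sum: 432 + 810 + 90 + 54 + 48 + 120 = 1554.

1554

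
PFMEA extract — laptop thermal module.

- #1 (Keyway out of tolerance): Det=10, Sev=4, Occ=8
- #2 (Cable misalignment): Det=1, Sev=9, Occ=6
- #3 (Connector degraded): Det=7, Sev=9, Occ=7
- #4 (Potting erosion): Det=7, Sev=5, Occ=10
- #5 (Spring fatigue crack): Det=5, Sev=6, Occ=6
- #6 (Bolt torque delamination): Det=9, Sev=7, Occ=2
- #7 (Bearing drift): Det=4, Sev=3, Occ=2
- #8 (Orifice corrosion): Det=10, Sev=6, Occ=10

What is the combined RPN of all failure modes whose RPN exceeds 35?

2071

RPN = Severity × Occurrence × Detection:
  #1: 4 × 8 × 10 = 320
  #2: 9 × 6 × 1 = 54
  #3: 9 × 7 × 7 = 441
  #4: 5 × 10 × 7 = 350
  #5: 6 × 6 × 5 = 180
  #6: 7 × 2 × 9 = 126
  #7: 3 × 2 × 4 = 24
  #8: 6 × 10 × 10 = 600
RPN > 35: #1 (320), #2 (54), #3 (441), #4 (350), #5 (180), #6 (126), #8 (600).
Sum: 320 + 54 + 441 + 350 + 180 + 126 + 600 = 2071.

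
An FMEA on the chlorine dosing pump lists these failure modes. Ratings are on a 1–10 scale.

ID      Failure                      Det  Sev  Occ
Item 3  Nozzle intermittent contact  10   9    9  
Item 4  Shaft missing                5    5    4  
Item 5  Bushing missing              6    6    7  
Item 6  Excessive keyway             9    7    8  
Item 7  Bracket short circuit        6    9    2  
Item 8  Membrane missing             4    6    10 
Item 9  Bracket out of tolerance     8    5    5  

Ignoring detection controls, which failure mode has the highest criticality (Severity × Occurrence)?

Item 3

Criticality = Severity × Occurrence:
  Item 3: 9 × 9 = 81
  Item 4: 5 × 4 = 20
  Item 5: 6 × 7 = 42
  Item 6: 7 × 8 = 56
  Item 7: 9 × 2 = 18
  Item 8: 6 × 10 = 60
  Item 9: 5 × 5 = 25
Highest criticality is 81 → Item 3.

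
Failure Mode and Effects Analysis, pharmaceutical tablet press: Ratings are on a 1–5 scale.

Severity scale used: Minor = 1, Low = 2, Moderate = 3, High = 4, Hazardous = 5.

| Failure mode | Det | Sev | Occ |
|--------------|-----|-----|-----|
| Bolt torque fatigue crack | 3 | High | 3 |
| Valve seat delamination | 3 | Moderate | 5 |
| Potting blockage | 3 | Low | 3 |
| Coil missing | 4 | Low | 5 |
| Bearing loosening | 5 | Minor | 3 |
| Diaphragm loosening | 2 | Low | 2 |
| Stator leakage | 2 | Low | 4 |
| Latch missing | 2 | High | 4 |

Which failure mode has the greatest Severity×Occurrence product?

Latch missing

Criticality = Severity × Occurrence:
  Bolt torque fatigue crack: 4 × 3 = 12
  Valve seat delamination: 3 × 5 = 15
  Potting blockage: 2 × 3 = 6
  Coil missing: 2 × 5 = 10
  Bearing loosening: 1 × 3 = 3
  Diaphragm loosening: 2 × 2 = 4
  Stator leakage: 2 × 4 = 8
  Latch missing: 4 × 4 = 16
Highest criticality is 16 → Latch missing.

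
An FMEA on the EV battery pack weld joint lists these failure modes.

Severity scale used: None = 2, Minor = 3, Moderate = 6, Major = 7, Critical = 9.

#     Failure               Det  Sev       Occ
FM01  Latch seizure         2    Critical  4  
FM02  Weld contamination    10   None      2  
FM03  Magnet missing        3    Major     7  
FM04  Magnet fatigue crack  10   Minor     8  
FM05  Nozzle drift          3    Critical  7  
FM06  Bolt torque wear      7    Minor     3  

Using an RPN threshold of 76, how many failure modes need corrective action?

RPN = Severity × Occurrence × Detection:
  FM01: 9 × 4 × 2 = 72
  FM02: 2 × 2 × 10 = 40
  FM03: 7 × 7 × 3 = 147
  FM04: 3 × 8 × 10 = 240
  FM05: 9 × 7 × 3 = 189
  FM06: 3 × 3 × 7 = 63
Modes with RPN ≥ 76: FM03 (147), FM04 (240), FM05 (189) → 3.

3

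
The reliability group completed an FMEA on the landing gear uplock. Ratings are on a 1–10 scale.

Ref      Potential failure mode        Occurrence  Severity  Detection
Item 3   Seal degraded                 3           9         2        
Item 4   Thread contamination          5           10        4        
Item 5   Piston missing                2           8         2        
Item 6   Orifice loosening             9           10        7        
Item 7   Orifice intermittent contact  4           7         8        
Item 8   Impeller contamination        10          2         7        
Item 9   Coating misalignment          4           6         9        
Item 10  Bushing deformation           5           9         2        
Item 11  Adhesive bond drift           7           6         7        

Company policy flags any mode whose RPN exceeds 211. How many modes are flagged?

RPN = Severity × Occurrence × Detection:
  Item 3: 9 × 3 × 2 = 54
  Item 4: 10 × 5 × 4 = 200
  Item 5: 8 × 2 × 2 = 32
  Item 6: 10 × 9 × 7 = 630
  Item 7: 7 × 4 × 8 = 224
  Item 8: 2 × 10 × 7 = 140
  Item 9: 6 × 4 × 9 = 216
  Item 10: 9 × 5 × 2 = 90
  Item 11: 6 × 7 × 7 = 294
Modes with RPN > 211: Item 6 (630), Item 7 (224), Item 9 (216), Item 11 (294) → 4.

4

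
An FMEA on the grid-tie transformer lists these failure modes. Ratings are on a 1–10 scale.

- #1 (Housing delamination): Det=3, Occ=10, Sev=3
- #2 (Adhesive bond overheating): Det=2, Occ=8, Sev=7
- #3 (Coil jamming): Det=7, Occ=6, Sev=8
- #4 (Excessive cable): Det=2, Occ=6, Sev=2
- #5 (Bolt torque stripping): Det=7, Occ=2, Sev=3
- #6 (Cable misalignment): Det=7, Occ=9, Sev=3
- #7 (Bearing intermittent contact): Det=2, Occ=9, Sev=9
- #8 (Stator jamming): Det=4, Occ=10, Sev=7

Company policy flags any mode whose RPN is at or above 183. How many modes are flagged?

3

RPN = Severity × Occurrence × Detection:
  #1: 3 × 10 × 3 = 90
  #2: 7 × 8 × 2 = 112
  #3: 8 × 6 × 7 = 336
  #4: 2 × 6 × 2 = 24
  #5: 3 × 2 × 7 = 42
  #6: 3 × 9 × 7 = 189
  #7: 9 × 9 × 2 = 162
  #8: 7 × 10 × 4 = 280
Modes with RPN ≥ 183: #3 (336), #6 (189), #8 (280) → 3.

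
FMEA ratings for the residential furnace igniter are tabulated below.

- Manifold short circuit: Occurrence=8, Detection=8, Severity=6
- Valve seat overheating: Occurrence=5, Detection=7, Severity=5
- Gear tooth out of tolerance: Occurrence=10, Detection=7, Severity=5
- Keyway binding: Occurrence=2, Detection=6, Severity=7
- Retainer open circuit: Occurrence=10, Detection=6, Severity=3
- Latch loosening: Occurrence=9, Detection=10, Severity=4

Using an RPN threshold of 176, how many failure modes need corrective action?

4

RPN = Severity × Occurrence × Detection:
  Manifold short circuit: 6 × 8 × 8 = 384
  Valve seat overheating: 5 × 5 × 7 = 175
  Gear tooth out of tolerance: 5 × 10 × 7 = 350
  Keyway binding: 7 × 2 × 6 = 84
  Retainer open circuit: 3 × 10 × 6 = 180
  Latch loosening: 4 × 9 × 10 = 360
Modes with RPN ≥ 176: Manifold short circuit (384), Gear tooth out of tolerance (350), Retainer open circuit (180), Latch loosening (360) → 4.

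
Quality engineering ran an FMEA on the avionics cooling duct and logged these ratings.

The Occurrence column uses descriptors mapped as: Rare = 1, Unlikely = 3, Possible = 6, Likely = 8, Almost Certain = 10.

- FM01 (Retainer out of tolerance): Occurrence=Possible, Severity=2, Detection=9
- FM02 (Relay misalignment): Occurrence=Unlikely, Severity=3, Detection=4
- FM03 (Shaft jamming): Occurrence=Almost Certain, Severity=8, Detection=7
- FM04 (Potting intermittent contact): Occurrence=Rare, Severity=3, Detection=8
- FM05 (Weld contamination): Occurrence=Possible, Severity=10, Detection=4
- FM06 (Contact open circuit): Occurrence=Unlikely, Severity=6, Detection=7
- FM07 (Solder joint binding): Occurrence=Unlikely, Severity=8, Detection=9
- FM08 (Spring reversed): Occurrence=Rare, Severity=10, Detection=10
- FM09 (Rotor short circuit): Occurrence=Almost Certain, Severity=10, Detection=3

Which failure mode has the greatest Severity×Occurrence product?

Criticality = Severity × Occurrence:
  FM01: 2 × 6 = 12
  FM02: 3 × 3 = 9
  FM03: 8 × 10 = 80
  FM04: 3 × 1 = 3
  FM05: 10 × 6 = 60
  FM06: 6 × 3 = 18
  FM07: 8 × 3 = 24
  FM08: 10 × 1 = 10
  FM09: 10 × 10 = 100
Highest criticality is 100 → FM09.

FM09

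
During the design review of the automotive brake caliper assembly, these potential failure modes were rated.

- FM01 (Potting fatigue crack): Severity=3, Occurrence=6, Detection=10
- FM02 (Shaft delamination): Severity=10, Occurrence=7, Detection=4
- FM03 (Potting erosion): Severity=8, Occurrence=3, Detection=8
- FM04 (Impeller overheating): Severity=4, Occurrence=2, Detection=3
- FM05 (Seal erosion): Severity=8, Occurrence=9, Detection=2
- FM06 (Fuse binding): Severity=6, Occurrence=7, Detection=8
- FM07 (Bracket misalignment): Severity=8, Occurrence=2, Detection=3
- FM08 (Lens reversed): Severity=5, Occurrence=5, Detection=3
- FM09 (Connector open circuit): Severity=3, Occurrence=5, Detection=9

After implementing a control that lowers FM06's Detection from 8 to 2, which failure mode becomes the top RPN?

FM02

RPN = Severity × Occurrence × Detection:
  FM01: 3 × 6 × 10 = 180
  FM02: 10 × 7 × 4 = 280
  FM03: 8 × 3 × 8 = 192
  FM04: 4 × 2 × 3 = 24
  FM05: 8 × 9 × 2 = 144
  FM06: 6 × 7 × 8 = 336
  FM07: 8 × 2 × 3 = 48
  FM08: 5 × 5 × 3 = 75
  FM09: 3 × 5 × 9 = 135
After action: FM06 → 6 × 7 × 2 = 84.
Revised RPNs: FM02=280, FM03=192, FM01=180, FM05=144, FM09=135, FM06=84, FM08=75, FM07=48, FM04=24.
Highest is now FM02 (280).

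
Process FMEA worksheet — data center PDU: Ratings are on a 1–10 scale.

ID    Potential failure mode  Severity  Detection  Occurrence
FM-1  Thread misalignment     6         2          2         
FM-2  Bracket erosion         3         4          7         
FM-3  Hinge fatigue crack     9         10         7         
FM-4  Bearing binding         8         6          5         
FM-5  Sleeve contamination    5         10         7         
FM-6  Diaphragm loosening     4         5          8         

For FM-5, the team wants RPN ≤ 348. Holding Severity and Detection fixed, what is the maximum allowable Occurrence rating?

6

FM-5: S=5, O=7, D=10 → current RPN = 350.
Fixed product = 50. Need 50 × O ≤ 348, so O ≤ 348/50 = 6.96.
Maximum integer Occurrence rating = 6 (gives RPN 300; O=7 would give 350 > 348).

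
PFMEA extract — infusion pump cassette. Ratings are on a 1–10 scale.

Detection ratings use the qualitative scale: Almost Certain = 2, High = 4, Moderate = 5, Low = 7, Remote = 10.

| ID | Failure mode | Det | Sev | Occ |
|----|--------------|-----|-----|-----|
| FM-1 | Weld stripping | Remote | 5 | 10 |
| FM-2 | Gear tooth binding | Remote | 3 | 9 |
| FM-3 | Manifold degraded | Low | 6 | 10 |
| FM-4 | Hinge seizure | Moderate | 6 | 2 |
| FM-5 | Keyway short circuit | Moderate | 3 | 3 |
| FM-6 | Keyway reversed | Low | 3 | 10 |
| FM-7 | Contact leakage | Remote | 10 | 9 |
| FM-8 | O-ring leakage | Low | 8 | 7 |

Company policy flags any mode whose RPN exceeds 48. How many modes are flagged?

7

RPN = Severity × Occurrence × Detection:
  FM-1: 5 × 10 × 10 = 500
  FM-2: 3 × 9 × 10 = 270
  FM-3: 6 × 10 × 7 = 420
  FM-4: 6 × 2 × 5 = 60
  FM-5: 3 × 3 × 5 = 45
  FM-6: 3 × 10 × 7 = 210
  FM-7: 10 × 9 × 10 = 900
  FM-8: 8 × 7 × 7 = 392
Modes with RPN > 48: FM-1 (500), FM-2 (270), FM-3 (420), FM-4 (60), FM-6 (210), FM-7 (900), FM-8 (392) → 7.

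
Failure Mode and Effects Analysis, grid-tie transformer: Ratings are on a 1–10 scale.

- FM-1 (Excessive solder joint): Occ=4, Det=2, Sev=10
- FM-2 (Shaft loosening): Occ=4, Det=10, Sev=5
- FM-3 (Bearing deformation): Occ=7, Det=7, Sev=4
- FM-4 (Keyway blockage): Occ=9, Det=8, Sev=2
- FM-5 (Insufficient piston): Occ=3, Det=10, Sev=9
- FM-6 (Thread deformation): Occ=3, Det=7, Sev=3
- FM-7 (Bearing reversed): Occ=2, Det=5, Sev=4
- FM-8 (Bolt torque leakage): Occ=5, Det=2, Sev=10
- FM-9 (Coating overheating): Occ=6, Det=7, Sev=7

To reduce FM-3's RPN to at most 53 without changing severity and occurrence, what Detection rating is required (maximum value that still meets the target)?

FM-3: S=4, O=7, D=7 → current RPN = 196.
Fixed product = 28. Need 28 × D ≤ 53, so D ≤ 53/28 = 1.89.
Maximum integer Detection rating = 1 (gives RPN 28; D=2 would give 56 > 53).

1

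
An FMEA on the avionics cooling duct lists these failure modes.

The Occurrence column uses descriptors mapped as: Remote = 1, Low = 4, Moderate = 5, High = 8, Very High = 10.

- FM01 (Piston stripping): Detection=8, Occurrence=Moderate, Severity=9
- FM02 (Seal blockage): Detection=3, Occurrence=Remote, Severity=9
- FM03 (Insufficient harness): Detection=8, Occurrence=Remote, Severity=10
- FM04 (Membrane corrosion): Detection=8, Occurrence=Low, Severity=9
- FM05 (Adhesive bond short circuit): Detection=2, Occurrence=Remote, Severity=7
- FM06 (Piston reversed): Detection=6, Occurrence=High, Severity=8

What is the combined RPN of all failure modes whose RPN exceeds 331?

744

RPN = Severity × Occurrence × Detection:
  FM01: 9 × 5 × 8 = 360
  FM02: 9 × 1 × 3 = 27
  FM03: 10 × 1 × 8 = 80
  FM04: 9 × 4 × 8 = 288
  FM05: 7 × 1 × 2 = 14
  FM06: 8 × 8 × 6 = 384
RPN > 331: FM01 (360), FM06 (384).
Sum: 360 + 384 = 744.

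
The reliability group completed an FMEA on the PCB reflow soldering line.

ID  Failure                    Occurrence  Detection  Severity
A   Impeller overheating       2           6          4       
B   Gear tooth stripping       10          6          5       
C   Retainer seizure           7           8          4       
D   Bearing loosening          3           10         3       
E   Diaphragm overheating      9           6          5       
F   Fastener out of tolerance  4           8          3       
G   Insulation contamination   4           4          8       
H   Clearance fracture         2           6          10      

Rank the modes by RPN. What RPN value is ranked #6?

RPN = Severity × Occurrence × Detection:
  A: 4 × 2 × 6 = 48
  B: 5 × 10 × 6 = 300
  C: 4 × 7 × 8 = 224
  D: 3 × 3 × 10 = 90
  E: 5 × 9 × 6 = 270
  F: 3 × 4 × 8 = 96
  G: 8 × 4 × 4 = 128
  H: 10 × 2 × 6 = 120
Sorted descending: 300, 270, 224, 128, 120, 96, 90, 48.
The sixth-highest RPN is 96 (F).

96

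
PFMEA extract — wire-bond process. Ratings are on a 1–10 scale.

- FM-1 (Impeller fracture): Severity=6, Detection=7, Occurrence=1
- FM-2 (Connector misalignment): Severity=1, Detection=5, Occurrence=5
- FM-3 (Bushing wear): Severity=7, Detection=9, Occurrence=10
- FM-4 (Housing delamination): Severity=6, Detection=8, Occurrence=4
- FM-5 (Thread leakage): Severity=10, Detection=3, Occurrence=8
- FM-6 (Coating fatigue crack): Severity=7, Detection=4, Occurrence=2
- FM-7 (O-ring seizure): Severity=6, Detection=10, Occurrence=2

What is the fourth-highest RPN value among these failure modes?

120

RPN = Severity × Occurrence × Detection:
  FM-1: 6 × 1 × 7 = 42
  FM-2: 1 × 5 × 5 = 25
  FM-3: 7 × 10 × 9 = 630
  FM-4: 6 × 4 × 8 = 192
  FM-5: 10 × 8 × 3 = 240
  FM-6: 7 × 2 × 4 = 56
  FM-7: 6 × 2 × 10 = 120
Sorted descending: 630, 240, 192, 120, 56, 42, 25.
The fourth-highest RPN is 120 (FM-7).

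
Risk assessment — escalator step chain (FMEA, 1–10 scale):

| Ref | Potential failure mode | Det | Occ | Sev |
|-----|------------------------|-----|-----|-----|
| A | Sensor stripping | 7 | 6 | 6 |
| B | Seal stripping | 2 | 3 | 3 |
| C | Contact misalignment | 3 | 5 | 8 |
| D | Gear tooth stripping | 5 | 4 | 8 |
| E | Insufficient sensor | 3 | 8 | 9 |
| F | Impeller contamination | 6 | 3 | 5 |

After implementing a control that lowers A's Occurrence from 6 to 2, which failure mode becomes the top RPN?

RPN = Severity × Occurrence × Detection:
  A: 6 × 6 × 7 = 252
  B: 3 × 3 × 2 = 18
  C: 8 × 5 × 3 = 120
  D: 8 × 4 × 5 = 160
  E: 9 × 8 × 3 = 216
  F: 5 × 3 × 6 = 90
After action: A → 6 × 2 × 7 = 84.
Revised RPNs: E=216, D=160, C=120, F=90, A=84, B=18.
Highest is now E (216).

E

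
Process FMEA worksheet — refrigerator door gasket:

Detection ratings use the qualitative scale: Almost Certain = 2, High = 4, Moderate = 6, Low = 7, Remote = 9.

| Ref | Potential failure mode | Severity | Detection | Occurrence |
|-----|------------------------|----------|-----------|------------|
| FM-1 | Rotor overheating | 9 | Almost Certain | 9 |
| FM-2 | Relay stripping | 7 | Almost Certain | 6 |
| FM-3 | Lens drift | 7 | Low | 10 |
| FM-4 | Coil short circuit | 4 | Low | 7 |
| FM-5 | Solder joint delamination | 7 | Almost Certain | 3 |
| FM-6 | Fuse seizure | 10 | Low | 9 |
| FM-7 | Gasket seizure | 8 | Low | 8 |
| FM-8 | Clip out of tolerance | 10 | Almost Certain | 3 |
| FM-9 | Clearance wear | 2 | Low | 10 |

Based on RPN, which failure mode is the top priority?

FM-6

RPN = Severity × Occurrence × Detection:
  FM-1: 9 × 9 × 2 = 162
  FM-2: 7 × 6 × 2 = 84
  FM-3: 7 × 10 × 7 = 490
  FM-4: 4 × 7 × 7 = 196
  FM-5: 7 × 3 × 2 = 42
  FM-6: 10 × 9 × 7 = 630
  FM-7: 8 × 8 × 7 = 448
  FM-8: 10 × 3 × 2 = 60
  FM-9: 2 × 10 × 7 = 140
Highest RPN is 630 → FM-6.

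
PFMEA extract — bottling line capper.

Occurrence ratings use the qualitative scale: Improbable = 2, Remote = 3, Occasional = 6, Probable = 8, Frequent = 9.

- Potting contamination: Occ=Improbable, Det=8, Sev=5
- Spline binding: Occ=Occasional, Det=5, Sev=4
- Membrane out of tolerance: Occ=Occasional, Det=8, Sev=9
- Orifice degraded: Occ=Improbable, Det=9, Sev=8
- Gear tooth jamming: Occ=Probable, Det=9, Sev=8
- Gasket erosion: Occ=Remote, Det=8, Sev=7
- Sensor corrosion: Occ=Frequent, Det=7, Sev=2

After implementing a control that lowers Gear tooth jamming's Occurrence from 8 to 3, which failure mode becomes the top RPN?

RPN = Severity × Occurrence × Detection:
  Potting contamination: 5 × 2 × 8 = 80
  Spline binding: 4 × 6 × 5 = 120
  Membrane out of tolerance: 9 × 6 × 8 = 432
  Orifice degraded: 8 × 2 × 9 = 144
  Gear tooth jamming: 8 × 8 × 9 = 576
  Gasket erosion: 7 × 3 × 8 = 168
  Sensor corrosion: 2 × 9 × 7 = 126
After action: Gear tooth jamming → 8 × 3 × 9 = 216.
Revised RPNs: Membrane out of tolerance=432, Gear tooth jamming=216, Gasket erosion=168, Orifice degraded=144, Sensor corrosion=126, Spline binding=120, Potting contamination=80.
Highest is now Membrane out of tolerance (432).

Membrane out of tolerance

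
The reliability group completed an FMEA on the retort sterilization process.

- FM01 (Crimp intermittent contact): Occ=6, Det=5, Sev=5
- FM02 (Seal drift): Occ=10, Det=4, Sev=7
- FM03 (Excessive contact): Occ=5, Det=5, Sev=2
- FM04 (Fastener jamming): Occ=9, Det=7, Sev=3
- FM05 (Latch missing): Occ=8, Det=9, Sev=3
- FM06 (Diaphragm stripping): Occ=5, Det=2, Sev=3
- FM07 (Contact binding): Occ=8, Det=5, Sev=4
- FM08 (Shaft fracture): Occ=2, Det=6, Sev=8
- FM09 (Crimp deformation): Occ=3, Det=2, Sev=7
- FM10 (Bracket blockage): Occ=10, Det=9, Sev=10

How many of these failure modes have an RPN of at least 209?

RPN = Severity × Occurrence × Detection:
  FM01: 5 × 6 × 5 = 150
  FM02: 7 × 10 × 4 = 280
  FM03: 2 × 5 × 5 = 50
  FM04: 3 × 9 × 7 = 189
  FM05: 3 × 8 × 9 = 216
  FM06: 3 × 5 × 2 = 30
  FM07: 4 × 8 × 5 = 160
  FM08: 8 × 2 × 6 = 96
  FM09: 7 × 3 × 2 = 42
  FM10: 10 × 10 × 9 = 900
Modes with RPN ≥ 209: FM02 (280), FM05 (216), FM10 (900) → 3.

3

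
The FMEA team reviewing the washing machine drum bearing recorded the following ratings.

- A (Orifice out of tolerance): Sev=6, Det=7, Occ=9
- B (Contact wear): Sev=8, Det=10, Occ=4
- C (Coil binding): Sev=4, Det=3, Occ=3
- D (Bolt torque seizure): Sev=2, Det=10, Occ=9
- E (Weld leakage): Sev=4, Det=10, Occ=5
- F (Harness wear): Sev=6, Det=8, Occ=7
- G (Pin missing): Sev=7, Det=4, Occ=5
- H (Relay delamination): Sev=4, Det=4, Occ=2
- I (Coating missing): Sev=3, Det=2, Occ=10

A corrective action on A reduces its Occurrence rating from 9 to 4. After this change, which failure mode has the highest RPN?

F

RPN = Severity × Occurrence × Detection:
  A: 6 × 9 × 7 = 378
  B: 8 × 4 × 10 = 320
  C: 4 × 3 × 3 = 36
  D: 2 × 9 × 10 = 180
  E: 4 × 5 × 10 = 200
  F: 6 × 7 × 8 = 336
  G: 7 × 5 × 4 = 140
  H: 4 × 2 × 4 = 32
  I: 3 × 10 × 2 = 60
After action: A → 6 × 4 × 7 = 168.
Revised RPNs: F=336, B=320, E=200, D=180, A=168, G=140, I=60, C=36, H=32.
Highest is now F (336).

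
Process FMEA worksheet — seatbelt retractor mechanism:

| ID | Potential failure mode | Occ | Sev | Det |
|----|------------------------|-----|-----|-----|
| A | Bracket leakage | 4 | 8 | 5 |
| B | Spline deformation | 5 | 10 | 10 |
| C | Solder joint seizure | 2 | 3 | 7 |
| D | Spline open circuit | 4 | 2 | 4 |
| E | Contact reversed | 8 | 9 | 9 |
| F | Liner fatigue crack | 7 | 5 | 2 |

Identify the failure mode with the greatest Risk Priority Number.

E

RPN = Severity × Occurrence × Detection:
  A: 8 × 4 × 5 = 160
  B: 10 × 5 × 10 = 500
  C: 3 × 2 × 7 = 42
  D: 2 × 4 × 4 = 32
  E: 9 × 8 × 9 = 648
  F: 5 × 7 × 2 = 70
Highest RPN is 648 → E.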